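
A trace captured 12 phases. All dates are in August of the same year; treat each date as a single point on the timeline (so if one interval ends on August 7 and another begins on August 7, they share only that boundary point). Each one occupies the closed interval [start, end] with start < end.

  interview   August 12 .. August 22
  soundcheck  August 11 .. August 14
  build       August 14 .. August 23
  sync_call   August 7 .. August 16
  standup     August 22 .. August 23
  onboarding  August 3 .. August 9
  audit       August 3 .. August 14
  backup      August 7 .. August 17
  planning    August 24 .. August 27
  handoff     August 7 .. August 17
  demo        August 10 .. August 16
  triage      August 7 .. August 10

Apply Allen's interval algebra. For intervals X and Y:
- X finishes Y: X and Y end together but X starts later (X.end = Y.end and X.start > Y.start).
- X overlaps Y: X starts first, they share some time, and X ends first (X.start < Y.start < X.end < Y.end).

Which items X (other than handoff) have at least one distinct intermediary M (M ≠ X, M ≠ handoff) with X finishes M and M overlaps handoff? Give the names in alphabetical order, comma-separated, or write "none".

Target handoff = [August 7, August 17].
Intermediaries M with M overlaps handoff: audit, onboarding.
Via audit — items with X finishes audit: soundcheck.
Via onboarding — items with X finishes onboarding: none.
Union: soundcheck.

soundcheck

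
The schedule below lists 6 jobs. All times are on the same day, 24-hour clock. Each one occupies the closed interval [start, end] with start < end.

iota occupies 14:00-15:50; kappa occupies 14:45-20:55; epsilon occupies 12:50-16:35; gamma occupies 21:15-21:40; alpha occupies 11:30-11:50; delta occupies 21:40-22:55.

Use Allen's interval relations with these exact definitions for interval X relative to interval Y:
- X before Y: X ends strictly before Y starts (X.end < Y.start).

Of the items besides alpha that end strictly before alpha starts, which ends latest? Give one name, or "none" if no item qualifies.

none

Target alpha = [11:30, 11:50].
delta [21:40, 22:55] → after → excluded.
epsilon [12:50, 16:35] → after → excluded.
gamma [21:15, 21:40] → after → excluded.
iota [14:00, 15:50] → after → excluded.
kappa [14:45, 20:55] → after → excluded.
No candidates → none.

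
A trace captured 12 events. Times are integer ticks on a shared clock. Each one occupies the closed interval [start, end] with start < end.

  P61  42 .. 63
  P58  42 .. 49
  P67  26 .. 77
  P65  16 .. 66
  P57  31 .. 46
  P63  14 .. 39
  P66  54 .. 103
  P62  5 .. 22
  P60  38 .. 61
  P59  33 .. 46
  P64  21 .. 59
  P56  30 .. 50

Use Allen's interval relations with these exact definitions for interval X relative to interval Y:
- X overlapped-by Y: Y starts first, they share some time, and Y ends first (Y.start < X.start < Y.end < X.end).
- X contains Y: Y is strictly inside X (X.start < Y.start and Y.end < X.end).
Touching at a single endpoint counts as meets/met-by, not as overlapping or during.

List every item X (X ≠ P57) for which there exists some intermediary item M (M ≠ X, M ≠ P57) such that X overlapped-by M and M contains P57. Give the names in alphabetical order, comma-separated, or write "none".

P60, P61, P66, P67

Target P57 = [31, 46].
Intermediaries M with M contains P57: P56, P64, P65, P67.
Via P56 — items with X overlapped-by P56: P60, P61.
Via P64 — items with X overlapped-by P64: P60, P61, P66, P67.
Via P65 — items with X overlapped-by P65: P66, P67.
Via P67 — items with X overlapped-by P67: P66.
Union: P60, P61, P66, P67.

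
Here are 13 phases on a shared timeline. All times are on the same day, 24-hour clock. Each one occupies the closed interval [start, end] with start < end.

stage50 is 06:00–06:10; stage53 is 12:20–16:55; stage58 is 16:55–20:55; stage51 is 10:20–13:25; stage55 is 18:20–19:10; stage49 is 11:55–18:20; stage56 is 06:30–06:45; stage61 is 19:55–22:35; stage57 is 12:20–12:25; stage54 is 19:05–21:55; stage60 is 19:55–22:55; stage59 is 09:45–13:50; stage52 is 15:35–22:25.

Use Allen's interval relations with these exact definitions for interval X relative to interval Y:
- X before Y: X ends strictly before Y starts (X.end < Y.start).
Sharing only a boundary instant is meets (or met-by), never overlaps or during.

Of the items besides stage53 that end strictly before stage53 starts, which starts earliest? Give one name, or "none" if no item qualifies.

Target stage53 = [12:20, 16:55].
stage49 [11:55, 18:20] → contains → excluded.
stage50 [06:00, 06:10] → before → candidate.
stage51 [10:20, 13:25] → overlaps → excluded.
stage52 [15:35, 22:25] → overlapped-by → excluded.
stage54 [19:05, 21:55] → after → excluded.
stage55 [18:20, 19:10] → after → excluded.
stage56 [06:30, 06:45] → before → candidate.
stage57 [12:20, 12:25] → starts → excluded.
stage58 [16:55, 20:55] → met-by → excluded.
stage59 [09:45, 13:50] → overlaps → excluded.
stage60 [19:55, 22:55] → after → excluded.
stage61 [19:55, 22:35] → after → excluded.
Among candidates, earliest start is 06:00 → stage50.

stage50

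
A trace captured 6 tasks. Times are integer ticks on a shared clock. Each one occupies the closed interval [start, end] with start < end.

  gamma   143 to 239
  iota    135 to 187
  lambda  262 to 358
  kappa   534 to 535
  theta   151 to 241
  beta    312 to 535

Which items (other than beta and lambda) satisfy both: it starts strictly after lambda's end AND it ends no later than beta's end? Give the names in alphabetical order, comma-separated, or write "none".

kappa

Conditions: its start is strictly after lambda's end (X.start > 358) AND its end is no later than beta's end (X.end <= 535).
gamma: start 143 > 358? ✗; end 239 <= 535? ✓ → no.
iota: start 135 > 358? ✗; end 187 <= 535? ✓ → no.
kappa: start 534 > 358? ✓; end 535 <= 535? ✓ → yes.
theta: start 151 > 358? ✗; end 241 <= 535? ✓ → no.
Result: kappa.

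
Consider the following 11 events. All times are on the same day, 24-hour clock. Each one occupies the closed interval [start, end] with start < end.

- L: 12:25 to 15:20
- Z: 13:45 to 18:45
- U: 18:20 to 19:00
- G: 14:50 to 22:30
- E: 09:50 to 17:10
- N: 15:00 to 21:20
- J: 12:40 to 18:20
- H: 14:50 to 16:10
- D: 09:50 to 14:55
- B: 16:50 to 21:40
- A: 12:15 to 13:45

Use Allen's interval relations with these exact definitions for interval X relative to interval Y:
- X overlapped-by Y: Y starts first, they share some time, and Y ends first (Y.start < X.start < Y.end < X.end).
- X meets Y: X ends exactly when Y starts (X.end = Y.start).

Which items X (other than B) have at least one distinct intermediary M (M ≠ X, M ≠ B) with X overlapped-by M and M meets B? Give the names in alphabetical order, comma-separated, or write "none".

Target B = [16:50, 21:40].
Intermediaries M with M meets B: none.
Union: none.

none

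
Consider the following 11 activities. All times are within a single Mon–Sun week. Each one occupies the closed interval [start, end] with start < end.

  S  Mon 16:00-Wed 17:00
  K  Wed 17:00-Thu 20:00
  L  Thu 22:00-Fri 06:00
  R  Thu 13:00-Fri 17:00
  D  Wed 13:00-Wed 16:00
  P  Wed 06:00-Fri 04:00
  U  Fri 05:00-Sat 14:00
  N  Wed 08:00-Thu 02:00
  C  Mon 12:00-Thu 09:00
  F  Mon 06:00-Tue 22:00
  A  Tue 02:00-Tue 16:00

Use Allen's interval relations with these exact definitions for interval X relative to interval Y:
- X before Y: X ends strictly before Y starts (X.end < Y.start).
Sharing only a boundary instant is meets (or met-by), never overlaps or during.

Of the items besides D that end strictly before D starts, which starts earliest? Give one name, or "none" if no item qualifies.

F

Target D = [Wed 13:00, Wed 16:00].
A [Tue 02:00, Tue 16:00] → before → candidate.
C [Mon 12:00, Thu 09:00] → contains → excluded.
F [Mon 06:00, Tue 22:00] → before → candidate.
K [Wed 17:00, Thu 20:00] → after → excluded.
L [Thu 22:00, Fri 06:00] → after → excluded.
N [Wed 08:00, Thu 02:00] → contains → excluded.
P [Wed 06:00, Fri 04:00] → contains → excluded.
R [Thu 13:00, Fri 17:00] → after → excluded.
S [Mon 16:00, Wed 17:00] → contains → excluded.
U [Fri 05:00, Sat 14:00] → after → excluded.
Among candidates, earliest start is Mon 06:00 → F.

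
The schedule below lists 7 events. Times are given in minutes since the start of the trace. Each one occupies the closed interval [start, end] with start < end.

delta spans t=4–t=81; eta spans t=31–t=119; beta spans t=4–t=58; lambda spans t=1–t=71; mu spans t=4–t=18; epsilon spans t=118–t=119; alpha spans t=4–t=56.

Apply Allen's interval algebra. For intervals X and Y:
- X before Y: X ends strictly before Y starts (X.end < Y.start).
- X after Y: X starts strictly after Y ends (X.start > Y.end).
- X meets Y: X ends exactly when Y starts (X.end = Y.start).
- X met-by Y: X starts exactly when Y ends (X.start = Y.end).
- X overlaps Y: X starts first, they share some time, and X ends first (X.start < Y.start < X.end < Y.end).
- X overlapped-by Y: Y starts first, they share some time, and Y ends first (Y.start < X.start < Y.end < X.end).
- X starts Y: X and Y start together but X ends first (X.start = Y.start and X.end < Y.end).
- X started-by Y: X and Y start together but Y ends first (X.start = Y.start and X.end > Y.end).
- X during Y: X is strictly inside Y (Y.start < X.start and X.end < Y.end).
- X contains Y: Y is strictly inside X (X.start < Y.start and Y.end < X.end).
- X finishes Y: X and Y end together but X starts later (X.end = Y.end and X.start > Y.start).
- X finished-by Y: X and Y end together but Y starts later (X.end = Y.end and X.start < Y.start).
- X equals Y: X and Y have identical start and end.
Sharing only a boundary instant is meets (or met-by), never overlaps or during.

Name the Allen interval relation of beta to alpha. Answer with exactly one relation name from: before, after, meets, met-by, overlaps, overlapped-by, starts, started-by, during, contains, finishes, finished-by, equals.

beta = [t=4, t=58]; alpha = [t=4, t=56].
Compare endpoints: beta.start = alpha.start, beta.start < alpha.end, beta.end > alpha.start, beta.end > alpha.end.
That pattern is 'started-by'.

started-by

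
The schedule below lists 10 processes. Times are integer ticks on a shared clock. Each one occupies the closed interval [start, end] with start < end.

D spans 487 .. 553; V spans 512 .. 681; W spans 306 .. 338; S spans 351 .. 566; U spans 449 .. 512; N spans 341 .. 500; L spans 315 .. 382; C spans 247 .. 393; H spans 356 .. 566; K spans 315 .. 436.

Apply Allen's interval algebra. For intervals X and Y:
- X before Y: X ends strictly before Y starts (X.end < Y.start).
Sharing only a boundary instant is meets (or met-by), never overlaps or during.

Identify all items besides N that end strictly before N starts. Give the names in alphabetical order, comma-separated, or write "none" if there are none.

W

Target N = [341, 500].
C [247, 393] → overlaps → no.
D [487, 553] → overlapped-by → no.
H [356, 566] → overlapped-by → no.
K [315, 436] → overlaps → no.
L [315, 382] → overlaps → no.
S [351, 566] → overlapped-by → no.
U [449, 512] → overlapped-by → no.
V [512, 681] → after → no.
W [306, 338] → before → yes.
Result: W.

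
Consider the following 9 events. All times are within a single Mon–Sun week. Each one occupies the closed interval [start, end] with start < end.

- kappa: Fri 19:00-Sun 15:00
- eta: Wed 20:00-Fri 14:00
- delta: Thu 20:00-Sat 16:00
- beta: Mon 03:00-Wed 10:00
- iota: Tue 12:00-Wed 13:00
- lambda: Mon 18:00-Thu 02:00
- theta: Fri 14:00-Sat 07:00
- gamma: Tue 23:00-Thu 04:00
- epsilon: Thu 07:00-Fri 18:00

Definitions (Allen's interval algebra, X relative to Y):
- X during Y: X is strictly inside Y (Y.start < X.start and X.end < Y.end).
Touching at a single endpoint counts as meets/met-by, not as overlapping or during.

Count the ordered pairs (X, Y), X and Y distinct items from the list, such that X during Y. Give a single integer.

2

Checking all 72 ordered pairs for relation 'during'; matching pairs in alphabetical order:
(iota, lambda): iota during lambda ✓
(theta, delta): theta during delta ✓
Count: 2.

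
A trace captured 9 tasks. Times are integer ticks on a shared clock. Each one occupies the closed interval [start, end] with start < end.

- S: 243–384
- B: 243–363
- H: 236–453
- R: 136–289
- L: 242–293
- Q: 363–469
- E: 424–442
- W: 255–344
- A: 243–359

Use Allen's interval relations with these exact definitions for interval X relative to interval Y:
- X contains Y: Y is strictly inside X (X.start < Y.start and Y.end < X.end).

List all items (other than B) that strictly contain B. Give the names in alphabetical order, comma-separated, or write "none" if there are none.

Target B = [243, 363].
A [243, 359] → starts → no.
E [424, 442] → after → no.
H [236, 453] → contains → yes.
L [242, 293] → overlaps → no.
Q [363, 469] → met-by → no.
R [136, 289] → overlaps → no.
S [243, 384] → started-by → no.
W [255, 344] → during → no.
Result: H.

H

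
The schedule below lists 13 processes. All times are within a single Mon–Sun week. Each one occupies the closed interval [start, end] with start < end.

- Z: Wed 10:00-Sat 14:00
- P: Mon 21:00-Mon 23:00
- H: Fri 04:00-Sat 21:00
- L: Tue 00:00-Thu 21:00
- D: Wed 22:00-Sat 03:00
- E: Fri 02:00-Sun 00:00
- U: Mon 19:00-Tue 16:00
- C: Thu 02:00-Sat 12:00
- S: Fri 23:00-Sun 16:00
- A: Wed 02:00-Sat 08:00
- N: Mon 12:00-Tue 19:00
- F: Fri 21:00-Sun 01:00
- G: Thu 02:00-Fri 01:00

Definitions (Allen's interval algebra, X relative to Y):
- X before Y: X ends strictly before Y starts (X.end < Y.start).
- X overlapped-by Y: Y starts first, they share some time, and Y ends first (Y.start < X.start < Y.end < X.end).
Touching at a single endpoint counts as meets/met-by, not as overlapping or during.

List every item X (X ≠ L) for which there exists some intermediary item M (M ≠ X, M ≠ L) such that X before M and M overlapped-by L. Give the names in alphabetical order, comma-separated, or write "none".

Target L = [Tue 00:00, Thu 21:00].
Intermediaries M with M overlapped-by L: A, C, D, G, Z.
Via A — items with X before A: N, P, U.
Via C — items with X before C: N, P, U.
Via D — items with X before D: N, P, U.
Via G — items with X before G: N, P, U.
Via Z — items with X before Z: N, P, U.
Union: N, P, U.

N, P, U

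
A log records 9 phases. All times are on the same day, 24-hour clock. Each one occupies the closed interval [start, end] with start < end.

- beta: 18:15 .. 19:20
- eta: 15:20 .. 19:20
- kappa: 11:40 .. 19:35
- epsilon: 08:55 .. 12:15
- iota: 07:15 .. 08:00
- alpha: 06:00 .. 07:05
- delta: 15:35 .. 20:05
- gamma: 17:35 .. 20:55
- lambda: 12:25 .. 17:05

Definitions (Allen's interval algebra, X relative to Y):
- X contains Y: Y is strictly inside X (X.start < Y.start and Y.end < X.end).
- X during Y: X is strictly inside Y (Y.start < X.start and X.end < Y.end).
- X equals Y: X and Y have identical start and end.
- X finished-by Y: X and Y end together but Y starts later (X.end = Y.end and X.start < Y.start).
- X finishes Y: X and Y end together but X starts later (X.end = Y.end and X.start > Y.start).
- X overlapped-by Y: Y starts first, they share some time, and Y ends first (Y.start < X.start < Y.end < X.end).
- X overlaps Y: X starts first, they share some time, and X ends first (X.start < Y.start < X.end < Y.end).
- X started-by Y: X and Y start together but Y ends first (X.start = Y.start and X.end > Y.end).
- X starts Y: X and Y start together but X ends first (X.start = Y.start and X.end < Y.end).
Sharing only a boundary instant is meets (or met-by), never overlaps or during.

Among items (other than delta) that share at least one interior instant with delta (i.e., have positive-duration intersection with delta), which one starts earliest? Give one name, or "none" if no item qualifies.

kappa

Target delta = [15:35, 20:05].
alpha [06:00, 07:05] → before → excluded.
beta [18:15, 19:20] → during → candidate.
epsilon [08:55, 12:15] → before → excluded.
eta [15:20, 19:20] → overlaps → candidate.
gamma [17:35, 20:55] → overlapped-by → candidate.
iota [07:15, 08:00] → before → excluded.
kappa [11:40, 19:35] → overlaps → candidate.
lambda [12:25, 17:05] → overlaps → candidate.
Among candidates, earliest start is 11:40 → kappa.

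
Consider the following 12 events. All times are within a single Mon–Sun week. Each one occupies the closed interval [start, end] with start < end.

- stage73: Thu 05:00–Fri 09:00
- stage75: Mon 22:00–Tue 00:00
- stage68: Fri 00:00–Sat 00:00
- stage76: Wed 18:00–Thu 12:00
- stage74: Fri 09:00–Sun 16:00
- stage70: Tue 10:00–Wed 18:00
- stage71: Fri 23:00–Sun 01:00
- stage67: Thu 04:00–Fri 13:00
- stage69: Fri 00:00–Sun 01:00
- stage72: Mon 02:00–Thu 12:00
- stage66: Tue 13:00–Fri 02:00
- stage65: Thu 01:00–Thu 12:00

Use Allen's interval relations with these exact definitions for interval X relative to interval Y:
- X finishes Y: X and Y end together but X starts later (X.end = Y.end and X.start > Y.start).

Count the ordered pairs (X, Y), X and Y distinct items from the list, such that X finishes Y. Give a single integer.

4

Checking all 132 ordered pairs for relation 'finishes'; matching pairs in alphabetical order:
(stage65, stage72): stage65 finishes stage72 ✓
(stage65, stage76): stage65 finishes stage76 ✓
(stage71, stage69): stage71 finishes stage69 ✓
(stage76, stage72): stage76 finishes stage72 ✓
Count: 4.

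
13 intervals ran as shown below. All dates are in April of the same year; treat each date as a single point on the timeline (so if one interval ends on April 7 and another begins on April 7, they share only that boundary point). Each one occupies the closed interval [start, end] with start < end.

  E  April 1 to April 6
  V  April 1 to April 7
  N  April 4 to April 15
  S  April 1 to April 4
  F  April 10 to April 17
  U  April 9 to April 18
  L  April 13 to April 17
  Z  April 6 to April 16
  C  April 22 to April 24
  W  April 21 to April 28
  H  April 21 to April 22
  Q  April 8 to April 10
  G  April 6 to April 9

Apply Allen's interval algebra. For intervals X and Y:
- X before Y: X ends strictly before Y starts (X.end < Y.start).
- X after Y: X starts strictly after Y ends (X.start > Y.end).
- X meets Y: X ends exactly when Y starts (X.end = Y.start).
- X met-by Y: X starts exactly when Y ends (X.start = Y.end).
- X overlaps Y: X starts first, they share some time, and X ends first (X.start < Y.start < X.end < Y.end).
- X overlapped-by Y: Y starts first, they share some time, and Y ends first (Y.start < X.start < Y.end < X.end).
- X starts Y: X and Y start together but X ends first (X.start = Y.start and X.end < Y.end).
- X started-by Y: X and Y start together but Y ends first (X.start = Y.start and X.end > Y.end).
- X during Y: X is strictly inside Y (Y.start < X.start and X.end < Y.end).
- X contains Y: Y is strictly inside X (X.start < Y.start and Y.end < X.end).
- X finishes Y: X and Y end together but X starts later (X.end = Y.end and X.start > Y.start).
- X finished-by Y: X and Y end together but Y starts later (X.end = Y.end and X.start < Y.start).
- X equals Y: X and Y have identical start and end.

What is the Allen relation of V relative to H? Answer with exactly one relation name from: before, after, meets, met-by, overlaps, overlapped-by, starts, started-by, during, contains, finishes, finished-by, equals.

before

V = [April 1, April 7]; H = [April 21, April 22].
Compare endpoints: V.start < H.start, V.start < H.end, V.end < H.start, V.end < H.end.
That pattern is 'before'.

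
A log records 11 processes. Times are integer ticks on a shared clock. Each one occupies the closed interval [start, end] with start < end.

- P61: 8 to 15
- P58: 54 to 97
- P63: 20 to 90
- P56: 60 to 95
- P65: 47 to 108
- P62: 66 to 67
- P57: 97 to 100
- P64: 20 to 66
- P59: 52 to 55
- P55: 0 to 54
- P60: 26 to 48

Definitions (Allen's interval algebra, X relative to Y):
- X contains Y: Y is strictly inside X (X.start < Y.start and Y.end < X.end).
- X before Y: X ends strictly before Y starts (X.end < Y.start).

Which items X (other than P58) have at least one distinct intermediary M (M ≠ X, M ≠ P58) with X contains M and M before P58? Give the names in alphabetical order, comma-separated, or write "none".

P55, P63, P64

Target P58 = [54, 97].
Intermediaries M with M before P58: P60, P61.
Via P60 — items with X contains P60: P55, P63, P64.
Via P61 — items with X contains P61: P55.
Union: P55, P63, P64.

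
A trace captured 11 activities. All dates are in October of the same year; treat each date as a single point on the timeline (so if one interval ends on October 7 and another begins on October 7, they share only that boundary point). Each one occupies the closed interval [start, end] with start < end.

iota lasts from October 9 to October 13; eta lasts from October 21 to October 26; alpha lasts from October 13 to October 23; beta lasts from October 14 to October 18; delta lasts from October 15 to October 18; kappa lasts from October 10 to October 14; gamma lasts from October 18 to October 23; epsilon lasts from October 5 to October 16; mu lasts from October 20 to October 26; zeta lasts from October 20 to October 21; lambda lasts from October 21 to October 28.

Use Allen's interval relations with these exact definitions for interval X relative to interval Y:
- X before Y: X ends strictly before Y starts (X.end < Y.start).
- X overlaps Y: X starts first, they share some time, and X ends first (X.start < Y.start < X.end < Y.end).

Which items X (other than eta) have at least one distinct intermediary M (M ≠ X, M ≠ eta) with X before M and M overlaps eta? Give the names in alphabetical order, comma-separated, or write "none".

Target eta = [October 21, October 26].
Intermediaries M with M overlaps eta: alpha, gamma.
Via alpha — items with X before alpha: none.
Via gamma — items with X before gamma: epsilon, iota, kappa.
Union: epsilon, iota, kappa.

epsilon, iota, kappa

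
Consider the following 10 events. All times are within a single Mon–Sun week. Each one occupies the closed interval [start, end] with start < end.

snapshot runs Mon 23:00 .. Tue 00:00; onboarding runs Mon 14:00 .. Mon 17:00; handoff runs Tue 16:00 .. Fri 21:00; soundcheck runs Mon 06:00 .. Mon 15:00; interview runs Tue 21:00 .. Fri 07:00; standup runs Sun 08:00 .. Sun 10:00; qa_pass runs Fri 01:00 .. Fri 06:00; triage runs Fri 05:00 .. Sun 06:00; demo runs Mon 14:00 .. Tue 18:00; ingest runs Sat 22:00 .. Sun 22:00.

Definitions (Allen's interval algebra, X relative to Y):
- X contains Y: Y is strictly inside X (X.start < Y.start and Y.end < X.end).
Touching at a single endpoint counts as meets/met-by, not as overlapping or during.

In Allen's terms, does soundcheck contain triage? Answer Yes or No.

soundcheck = [Mon 06:00, Mon 15:00], triage = [Fri 05:00, Sun 06:00].
Actual relation of soundcheck to triage: before.
Asked whether 'contains' holds → No.

No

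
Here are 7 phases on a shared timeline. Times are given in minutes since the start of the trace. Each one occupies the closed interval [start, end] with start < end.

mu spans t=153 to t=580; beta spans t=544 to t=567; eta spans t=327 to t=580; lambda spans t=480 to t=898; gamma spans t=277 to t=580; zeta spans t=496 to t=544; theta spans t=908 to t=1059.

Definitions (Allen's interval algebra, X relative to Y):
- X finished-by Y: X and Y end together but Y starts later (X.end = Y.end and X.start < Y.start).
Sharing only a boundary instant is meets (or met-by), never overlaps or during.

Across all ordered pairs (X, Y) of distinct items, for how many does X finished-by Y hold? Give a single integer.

3

Checking all 42 ordered pairs for relation 'finished-by'; matching pairs in alphabetical order:
(gamma, eta): gamma finished-by eta ✓
(mu, eta): mu finished-by eta ✓
(mu, gamma): mu finished-by gamma ✓
Count: 3.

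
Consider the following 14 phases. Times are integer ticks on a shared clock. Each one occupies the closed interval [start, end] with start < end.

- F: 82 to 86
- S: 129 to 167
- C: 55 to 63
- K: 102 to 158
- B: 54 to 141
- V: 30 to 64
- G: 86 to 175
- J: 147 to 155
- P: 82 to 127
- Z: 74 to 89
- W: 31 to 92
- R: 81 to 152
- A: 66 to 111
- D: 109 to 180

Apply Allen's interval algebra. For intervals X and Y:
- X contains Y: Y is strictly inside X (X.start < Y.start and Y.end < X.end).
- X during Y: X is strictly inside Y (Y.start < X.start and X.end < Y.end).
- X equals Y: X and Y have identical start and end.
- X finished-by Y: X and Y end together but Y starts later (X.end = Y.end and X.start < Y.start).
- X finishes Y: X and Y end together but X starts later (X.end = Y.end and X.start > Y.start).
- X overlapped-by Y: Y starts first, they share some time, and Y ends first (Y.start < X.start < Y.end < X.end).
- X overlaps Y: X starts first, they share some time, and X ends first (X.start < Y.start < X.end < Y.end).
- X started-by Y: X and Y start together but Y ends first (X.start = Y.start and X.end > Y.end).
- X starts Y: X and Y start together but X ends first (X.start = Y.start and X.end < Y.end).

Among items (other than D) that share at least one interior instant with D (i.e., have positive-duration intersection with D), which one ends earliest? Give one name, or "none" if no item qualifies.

Target D = [109, 180].
A [66, 111] → overlaps → candidate.
B [54, 141] → overlaps → candidate.
C [55, 63] → before → excluded.
F [82, 86] → before → excluded.
G [86, 175] → overlaps → candidate.
J [147, 155] → during → candidate.
K [102, 158] → overlaps → candidate.
P [82, 127] → overlaps → candidate.
R [81, 152] → overlaps → candidate.
S [129, 167] → during → candidate.
V [30, 64] → before → excluded.
W [31, 92] → before → excluded.
Z [74, 89] → before → excluded.
Among candidates, earliest end is 111 → A.

A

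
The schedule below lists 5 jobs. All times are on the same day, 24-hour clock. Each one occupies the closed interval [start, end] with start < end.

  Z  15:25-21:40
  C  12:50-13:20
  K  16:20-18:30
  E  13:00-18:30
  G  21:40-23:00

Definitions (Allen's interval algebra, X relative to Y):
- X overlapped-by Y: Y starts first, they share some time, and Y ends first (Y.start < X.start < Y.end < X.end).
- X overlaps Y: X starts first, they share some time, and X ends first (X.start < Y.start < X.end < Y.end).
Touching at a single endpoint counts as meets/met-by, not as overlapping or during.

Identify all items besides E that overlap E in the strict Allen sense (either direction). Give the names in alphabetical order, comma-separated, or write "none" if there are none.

C, Z

Target E = [13:00, 18:30].
C [12:50, 13:20] → overlaps → yes.
G [21:40, 23:00] → after → no.
K [16:20, 18:30] → finishes → no.
Z [15:25, 21:40] → overlapped-by → yes.
Result: C, Z.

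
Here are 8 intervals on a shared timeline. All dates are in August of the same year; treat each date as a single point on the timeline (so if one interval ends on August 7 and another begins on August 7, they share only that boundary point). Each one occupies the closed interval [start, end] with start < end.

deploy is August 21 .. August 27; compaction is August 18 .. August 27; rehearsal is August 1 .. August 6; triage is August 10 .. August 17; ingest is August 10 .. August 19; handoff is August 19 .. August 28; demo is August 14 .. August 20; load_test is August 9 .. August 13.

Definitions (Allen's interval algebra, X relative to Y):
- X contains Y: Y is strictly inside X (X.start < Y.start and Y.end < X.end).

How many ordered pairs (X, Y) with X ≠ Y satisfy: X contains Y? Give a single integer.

Checking all 56 ordered pairs for relation 'contains'; matching pairs in alphabetical order:
(handoff, deploy): handoff contains deploy ✓
Count: 1.

1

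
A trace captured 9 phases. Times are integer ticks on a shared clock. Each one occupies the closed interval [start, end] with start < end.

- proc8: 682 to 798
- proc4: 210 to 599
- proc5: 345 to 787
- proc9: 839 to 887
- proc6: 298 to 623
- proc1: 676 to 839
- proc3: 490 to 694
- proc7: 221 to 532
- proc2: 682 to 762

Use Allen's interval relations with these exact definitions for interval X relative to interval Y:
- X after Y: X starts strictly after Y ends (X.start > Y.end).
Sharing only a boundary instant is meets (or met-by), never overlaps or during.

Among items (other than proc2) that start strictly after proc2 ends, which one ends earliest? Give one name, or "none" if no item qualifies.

proc9

Target proc2 = [682, 762].
proc1 [676, 839] → contains → excluded.
proc3 [490, 694] → overlaps → excluded.
proc4 [210, 599] → before → excluded.
proc5 [345, 787] → contains → excluded.
proc6 [298, 623] → before → excluded.
proc7 [221, 532] → before → excluded.
proc8 [682, 798] → started-by → excluded.
proc9 [839, 887] → after → candidate.
Among candidates, earliest end is 887 → proc9.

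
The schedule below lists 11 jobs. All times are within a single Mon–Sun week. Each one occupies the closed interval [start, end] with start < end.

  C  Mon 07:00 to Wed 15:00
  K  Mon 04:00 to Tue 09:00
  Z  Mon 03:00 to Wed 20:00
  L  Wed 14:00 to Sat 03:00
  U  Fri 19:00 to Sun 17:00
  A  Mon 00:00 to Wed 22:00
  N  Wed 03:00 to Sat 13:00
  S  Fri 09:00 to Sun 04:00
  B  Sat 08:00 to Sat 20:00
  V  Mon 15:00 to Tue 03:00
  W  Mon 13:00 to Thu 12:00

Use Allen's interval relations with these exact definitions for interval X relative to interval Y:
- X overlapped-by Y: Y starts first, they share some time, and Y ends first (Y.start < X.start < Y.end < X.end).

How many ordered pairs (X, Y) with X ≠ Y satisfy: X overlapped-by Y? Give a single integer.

Checking all 110 ordered pairs for relation 'overlapped-by'; matching pairs in alphabetical order:
(B, N): B overlapped-by N ✓
(C, K): C overlapped-by K ✓
(L, A): L overlapped-by A ✓
(L, C): L overlapped-by C ✓
(L, W): L overlapped-by W ✓
(L, Z): L overlapped-by Z ✓
(N, A): N overlapped-by A ✓
(N, C): N overlapped-by C ✓
(N, W): N overlapped-by W ✓
(N, Z): N overlapped-by Z ✓
(S, L): S overlapped-by L ✓
(S, N): S overlapped-by N ✓
(U, L): U overlapped-by L ✓
(U, N): U overlapped-by N ✓
(U, S): U overlapped-by S ✓
(W, A): W overlapped-by A ✓
(W, C): W overlapped-by C ✓
(W, K): W overlapped-by K ✓
(W, Z): W overlapped-by Z ✓
Count: 19.

19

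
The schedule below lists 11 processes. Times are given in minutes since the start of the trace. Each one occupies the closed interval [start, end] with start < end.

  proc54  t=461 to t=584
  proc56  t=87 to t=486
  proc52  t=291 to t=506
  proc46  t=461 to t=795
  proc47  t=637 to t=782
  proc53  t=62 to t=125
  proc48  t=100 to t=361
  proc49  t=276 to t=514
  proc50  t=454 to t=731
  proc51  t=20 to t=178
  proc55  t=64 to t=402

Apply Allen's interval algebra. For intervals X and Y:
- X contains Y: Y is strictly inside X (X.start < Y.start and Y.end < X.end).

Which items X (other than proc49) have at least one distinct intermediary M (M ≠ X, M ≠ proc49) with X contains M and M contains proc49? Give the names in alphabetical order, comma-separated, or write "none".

none

Target proc49 = [t=276, t=514].
Intermediaries M with M contains proc49: none.
Union: none.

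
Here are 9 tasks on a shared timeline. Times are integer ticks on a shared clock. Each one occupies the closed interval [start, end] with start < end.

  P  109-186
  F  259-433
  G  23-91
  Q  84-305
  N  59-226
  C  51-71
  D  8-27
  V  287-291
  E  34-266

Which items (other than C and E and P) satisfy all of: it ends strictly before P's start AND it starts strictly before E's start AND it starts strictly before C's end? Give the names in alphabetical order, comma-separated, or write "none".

Conditions: its end is strictly before P's start (X.end < 109) AND its start is strictly before E's start (X.start < 34) AND its start is strictly before C's end (X.start < 71).
D: end 27 < 109? ✓; start 8 < 34? ✓; start 8 < 71? ✓ → yes.
F: end 433 < 109? ✗; start 259 < 34? ✗; start 259 < 71? ✗ → no.
G: end 91 < 109? ✓; start 23 < 34? ✓; start 23 < 71? ✓ → yes.
N: end 226 < 109? ✗; start 59 < 34? ✗; start 59 < 71? ✓ → no.
Q: end 305 < 109? ✗; start 84 < 34? ✗; start 84 < 71? ✗ → no.
V: end 291 < 109? ✗; start 287 < 34? ✗; start 287 < 71? ✗ → no.
Result: D, G.

D, G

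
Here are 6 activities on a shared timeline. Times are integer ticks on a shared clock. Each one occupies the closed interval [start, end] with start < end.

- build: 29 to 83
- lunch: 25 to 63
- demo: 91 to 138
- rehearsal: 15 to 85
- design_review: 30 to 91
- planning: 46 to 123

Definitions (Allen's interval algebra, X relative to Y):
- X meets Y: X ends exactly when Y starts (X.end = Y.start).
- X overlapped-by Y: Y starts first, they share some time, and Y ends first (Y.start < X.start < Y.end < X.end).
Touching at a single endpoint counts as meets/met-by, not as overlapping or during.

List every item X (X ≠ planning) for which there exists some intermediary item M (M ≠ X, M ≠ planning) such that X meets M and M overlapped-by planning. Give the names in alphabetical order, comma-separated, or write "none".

design_review

Target planning = [46, 123].
Intermediaries M with M overlapped-by planning: demo.
Via demo — items with X meets demo: design_review.
Union: design_review.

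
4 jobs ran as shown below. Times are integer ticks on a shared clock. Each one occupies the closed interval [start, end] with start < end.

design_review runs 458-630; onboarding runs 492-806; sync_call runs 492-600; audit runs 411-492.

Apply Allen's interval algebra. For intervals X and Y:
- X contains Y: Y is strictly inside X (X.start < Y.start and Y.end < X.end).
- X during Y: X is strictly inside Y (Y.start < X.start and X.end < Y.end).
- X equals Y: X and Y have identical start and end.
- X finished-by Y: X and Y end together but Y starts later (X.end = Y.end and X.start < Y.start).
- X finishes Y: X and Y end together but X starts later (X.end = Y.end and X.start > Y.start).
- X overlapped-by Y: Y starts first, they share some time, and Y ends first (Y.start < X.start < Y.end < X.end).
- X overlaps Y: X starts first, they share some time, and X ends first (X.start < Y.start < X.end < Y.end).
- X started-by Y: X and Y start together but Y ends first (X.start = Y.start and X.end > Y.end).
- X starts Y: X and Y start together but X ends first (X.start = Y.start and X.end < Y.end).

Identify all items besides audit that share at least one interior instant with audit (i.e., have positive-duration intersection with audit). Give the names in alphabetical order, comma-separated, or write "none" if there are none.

Target audit = [411, 492].
design_review [458, 630] → overlapped-by → yes.
onboarding [492, 806] → met-by → no.
sync_call [492, 600] → met-by → no.
Result: design_review.

design_review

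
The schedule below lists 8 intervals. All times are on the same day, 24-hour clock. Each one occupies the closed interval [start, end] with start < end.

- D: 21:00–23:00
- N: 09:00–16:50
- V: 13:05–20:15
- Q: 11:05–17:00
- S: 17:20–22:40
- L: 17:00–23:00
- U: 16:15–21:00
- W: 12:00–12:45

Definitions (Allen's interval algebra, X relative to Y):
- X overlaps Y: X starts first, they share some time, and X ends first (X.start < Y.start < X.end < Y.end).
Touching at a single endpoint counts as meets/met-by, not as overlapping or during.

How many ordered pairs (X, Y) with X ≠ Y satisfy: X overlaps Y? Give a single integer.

Checking all 56 ordered pairs for relation 'overlaps'; matching pairs in alphabetical order:
(N, Q): N overlaps Q ✓
(N, U): N overlaps U ✓
(N, V): N overlaps V ✓
(Q, U): Q overlaps U ✓
(Q, V): Q overlaps V ✓
(S, D): S overlaps D ✓
(U, L): U overlaps L ✓
(U, S): U overlaps S ✓
(V, L): V overlaps L ✓
(V, S): V overlaps S ✓
(V, U): V overlaps U ✓
Count: 11.

11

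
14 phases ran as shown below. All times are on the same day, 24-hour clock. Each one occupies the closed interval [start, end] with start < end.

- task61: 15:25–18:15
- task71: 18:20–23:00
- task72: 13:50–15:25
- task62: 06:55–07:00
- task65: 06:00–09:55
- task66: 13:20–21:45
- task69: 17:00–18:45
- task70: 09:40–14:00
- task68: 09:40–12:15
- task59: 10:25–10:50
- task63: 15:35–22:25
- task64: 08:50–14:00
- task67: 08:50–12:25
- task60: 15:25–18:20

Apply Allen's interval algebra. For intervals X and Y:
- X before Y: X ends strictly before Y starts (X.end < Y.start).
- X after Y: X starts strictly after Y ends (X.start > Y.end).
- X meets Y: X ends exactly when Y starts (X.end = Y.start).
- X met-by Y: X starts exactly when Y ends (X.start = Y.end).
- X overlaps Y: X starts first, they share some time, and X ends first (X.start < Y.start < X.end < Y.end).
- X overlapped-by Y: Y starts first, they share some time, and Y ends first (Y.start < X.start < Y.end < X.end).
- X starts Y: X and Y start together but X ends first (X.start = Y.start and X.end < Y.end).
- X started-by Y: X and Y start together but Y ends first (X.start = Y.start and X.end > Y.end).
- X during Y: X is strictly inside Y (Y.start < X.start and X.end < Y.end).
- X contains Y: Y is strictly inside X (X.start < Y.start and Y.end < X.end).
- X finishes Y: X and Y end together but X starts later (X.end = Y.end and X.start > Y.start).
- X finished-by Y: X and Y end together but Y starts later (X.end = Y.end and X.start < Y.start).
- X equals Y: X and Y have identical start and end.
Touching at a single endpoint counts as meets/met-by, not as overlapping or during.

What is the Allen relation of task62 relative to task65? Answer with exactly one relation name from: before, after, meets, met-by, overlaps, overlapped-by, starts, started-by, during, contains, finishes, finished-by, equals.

task62 = [06:55, 07:00]; task65 = [06:00, 09:55].
Compare endpoints: task62.start > task65.start, task62.start < task65.end, task62.end > task65.start, task62.end < task65.end.
That pattern is 'during'.

during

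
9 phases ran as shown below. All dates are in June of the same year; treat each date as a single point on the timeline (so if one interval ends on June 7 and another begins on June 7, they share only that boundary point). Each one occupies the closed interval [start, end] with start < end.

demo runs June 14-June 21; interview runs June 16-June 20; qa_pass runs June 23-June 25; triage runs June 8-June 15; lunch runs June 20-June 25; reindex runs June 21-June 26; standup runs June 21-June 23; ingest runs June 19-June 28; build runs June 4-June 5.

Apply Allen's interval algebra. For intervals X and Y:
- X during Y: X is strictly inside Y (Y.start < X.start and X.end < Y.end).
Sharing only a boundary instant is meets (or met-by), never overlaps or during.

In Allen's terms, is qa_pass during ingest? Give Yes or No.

qa_pass = [June 23, June 25], ingest = [June 19, June 28].
Actual relation of qa_pass to ingest: during.
Asked whether 'during' holds → Yes.

Yes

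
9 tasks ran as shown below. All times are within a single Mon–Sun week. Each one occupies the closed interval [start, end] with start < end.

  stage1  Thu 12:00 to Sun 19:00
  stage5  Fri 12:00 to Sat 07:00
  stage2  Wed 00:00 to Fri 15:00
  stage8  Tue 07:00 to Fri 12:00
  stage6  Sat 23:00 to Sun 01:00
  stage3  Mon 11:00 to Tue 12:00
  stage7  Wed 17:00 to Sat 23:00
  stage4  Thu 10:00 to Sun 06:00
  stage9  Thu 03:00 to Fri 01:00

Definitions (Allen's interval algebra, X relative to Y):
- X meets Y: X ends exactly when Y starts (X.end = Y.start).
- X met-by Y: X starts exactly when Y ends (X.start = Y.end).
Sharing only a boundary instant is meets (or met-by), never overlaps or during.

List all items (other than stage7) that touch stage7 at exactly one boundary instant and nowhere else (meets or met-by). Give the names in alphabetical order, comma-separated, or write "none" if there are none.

stage6

Target stage7 = [Wed 17:00, Sat 23:00].
stage1 [Thu 12:00, Sun 19:00] → overlapped-by → no.
stage2 [Wed 00:00, Fri 15:00] → overlaps → no.
stage3 [Mon 11:00, Tue 12:00] → before → no.
stage4 [Thu 10:00, Sun 06:00] → overlapped-by → no.
stage5 [Fri 12:00, Sat 07:00] → during → no.
stage6 [Sat 23:00, Sun 01:00] → met-by → yes.
stage8 [Tue 07:00, Fri 12:00] → overlaps → no.
stage9 [Thu 03:00, Fri 01:00] → during → no.
Result: stage6.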